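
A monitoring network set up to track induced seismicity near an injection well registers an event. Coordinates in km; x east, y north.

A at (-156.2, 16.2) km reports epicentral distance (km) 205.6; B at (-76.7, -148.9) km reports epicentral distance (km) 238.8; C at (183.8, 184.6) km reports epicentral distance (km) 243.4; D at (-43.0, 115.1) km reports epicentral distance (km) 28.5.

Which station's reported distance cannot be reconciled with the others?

Solve using three stations at a time. Using B, C, D (subtract circle equations pairwise → linear system) gives (x, y) ≈ (-39.1, 86.9).
Distances from that point to each station vs reported:
  A: calculated 136.8 vs reported 205.6 → residual 68.8 km
  B: calculated 238.8 vs reported 238.8 → residual 0.0 km
  C: calculated 243.4 vs reported 243.4 → residual 0.0 km
  D: calculated 28.4 vs reported 28.5 → residual 0.1 km
B, C, D are mutually consistent (residuals ≈ 0); A is off by 68.8 km.

A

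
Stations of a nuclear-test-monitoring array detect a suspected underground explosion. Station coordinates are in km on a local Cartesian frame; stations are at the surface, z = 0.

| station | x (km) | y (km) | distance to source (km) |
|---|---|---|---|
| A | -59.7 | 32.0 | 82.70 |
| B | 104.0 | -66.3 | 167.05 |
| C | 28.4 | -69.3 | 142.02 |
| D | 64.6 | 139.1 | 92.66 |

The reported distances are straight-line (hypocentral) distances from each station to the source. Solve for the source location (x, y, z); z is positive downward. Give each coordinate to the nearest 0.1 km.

(9.6, 69.1, 25.7)

Each station gives a sphere (x−x_i)² + (y−y_i)² + z² = d_i² (stations at z=0).
Subtracting the A sphere from B and C: z² cancels, leaving linear equations in x and y:
327.4 x − 196.6 y = -10442.81
176.2 x − 202.6 y = -12309.43
Solving: x ≈ 9.603, y ≈ 69.109 km (keep extra digits for the depth step; rounded: 9.6, 69.1).
Then from the A sphere: z² = 82.70² − (x + 59.7)² − (y − 32.0)² with x = 9.603, y = 69.109, so z ≈ 25.677 ≈ 25.7 km.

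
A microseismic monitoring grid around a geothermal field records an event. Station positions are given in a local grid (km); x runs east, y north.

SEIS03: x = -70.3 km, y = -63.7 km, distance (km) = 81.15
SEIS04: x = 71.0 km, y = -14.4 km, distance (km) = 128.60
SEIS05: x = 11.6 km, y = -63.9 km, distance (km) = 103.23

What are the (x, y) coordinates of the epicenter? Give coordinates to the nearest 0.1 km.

Circle about each station: (x + 70.3)² + (y + 63.7)² = 81.15²; (x − 71.0)² + (y + 14.4)² = 128.60²; (x − 11.6)² + (y + 63.9)² = 103.23².
Subtracting pairs of circle equations eliminates x²+y² and gives linear equations (the radical axes):
282.6 x + 98.6 y = -13704.06
163.8 x − 0.4 y = -8853.12
Solving the 2×2 system: x ≈ -54.0, y ≈ 15.8 km.
Check against SEIS03 (with the unrounded x, y): √((x + 70.3)²+(y + 63.7)²) = 81.16 ≈ 81.15 km. ✓

-54.0 km east, 15.8 km north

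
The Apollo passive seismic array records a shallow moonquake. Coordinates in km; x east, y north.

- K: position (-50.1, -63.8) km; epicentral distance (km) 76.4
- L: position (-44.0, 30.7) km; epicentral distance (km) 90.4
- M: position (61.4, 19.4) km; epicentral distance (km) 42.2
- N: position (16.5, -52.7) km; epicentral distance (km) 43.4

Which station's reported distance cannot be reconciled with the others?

K

Solve using three stations at a time. Using L, M, N (subtract circle equations pairwise → linear system) gives (x, y) ≈ (34.9, -13.4).
Distances from that point to each station vs reported:
  K: calculated 98.8 vs reported 76.4 → residual 22.4 km
  L: calculated 90.4 vs reported 90.4 → residual 0.0 km
  M: calculated 42.2 vs reported 42.2 → residual 0.0 km
  N: calculated 43.4 vs reported 43.4 → residual 0.0 km
L, M, N are mutually consistent (residuals ≈ 0); K is off by 22.4 km.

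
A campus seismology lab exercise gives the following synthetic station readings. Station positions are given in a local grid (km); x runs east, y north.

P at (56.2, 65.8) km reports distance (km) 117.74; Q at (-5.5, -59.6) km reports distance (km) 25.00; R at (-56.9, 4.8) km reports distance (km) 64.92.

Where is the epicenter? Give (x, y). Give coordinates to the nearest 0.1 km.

x ≈ -5.3 km, y ≈ -34.6 km

Circle about each station: (x − 56.2)² + (y − 65.8)² = 117.74²; (x + 5.5)² + (y + 59.6)² = 25.00²; (x + 56.9)² + (y − 4.8)² = 64.92².
Subtracting the P equation from the Q and R equations removes the quadratic terms:
-123.4 x − 250.8 y = 9332.04
-226.2 x − 122.0 y = 5420.67
Solving the 2×2 system: x ≈ -5.3, y ≈ -34.6 km.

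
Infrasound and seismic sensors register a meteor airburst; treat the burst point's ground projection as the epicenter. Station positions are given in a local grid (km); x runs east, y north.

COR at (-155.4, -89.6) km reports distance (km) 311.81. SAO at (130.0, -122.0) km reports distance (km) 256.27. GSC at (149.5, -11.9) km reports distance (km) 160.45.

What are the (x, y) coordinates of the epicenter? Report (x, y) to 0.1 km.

x ≈ 69.0 km, y ≈ 126.9 km

Circle about each station: (x + 155.4)² + (y + 89.6)² = 311.81²; (x − 130.0)² + (y + 122.0)² = 256.27²; (x − 149.5)² + (y + 11.9)² = 160.45².
Subtracting the COR equation from the SAO and GSC equations removes the quadratic terms:
570.8 x − 64.8 y = 31157.84
609.8 x + 155.4 y = 61795.81
Solving the 2×2 system: x ≈ 69.0, y ≈ 126.9 km.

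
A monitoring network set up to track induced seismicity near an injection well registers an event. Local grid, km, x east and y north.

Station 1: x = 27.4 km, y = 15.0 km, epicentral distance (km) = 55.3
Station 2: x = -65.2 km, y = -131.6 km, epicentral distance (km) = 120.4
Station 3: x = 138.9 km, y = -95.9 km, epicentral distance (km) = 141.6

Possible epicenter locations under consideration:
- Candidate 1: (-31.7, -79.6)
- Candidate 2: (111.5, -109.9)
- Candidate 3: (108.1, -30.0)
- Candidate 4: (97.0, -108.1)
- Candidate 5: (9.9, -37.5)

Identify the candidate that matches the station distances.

Candidate 5

For each candidate, compare |candidate − station| to the reported distance:
Candidate 1: residuals Station 1 56.2, Station 2 58.5, Station 3 29.8 → max 58.5 km
Candidate 2: residuals Station 1 95.3, Station 2 57.6, Station 3 110.8 → max 110.8 km
Candidate 3: residuals Station 1 37.1, Station 2 80.5, Station 3 68.9 → max 80.5 km
Candidate 4: residuals Station 1 86.1, Station 2 43.5, Station 3 98.0 → max 98.0 km
Candidate 5: residuals Station 1 0.0, Station 2 0.0, Station 3 0.0 → max 0.0 km
Only Candidate 5 has all residuals ≈ 0.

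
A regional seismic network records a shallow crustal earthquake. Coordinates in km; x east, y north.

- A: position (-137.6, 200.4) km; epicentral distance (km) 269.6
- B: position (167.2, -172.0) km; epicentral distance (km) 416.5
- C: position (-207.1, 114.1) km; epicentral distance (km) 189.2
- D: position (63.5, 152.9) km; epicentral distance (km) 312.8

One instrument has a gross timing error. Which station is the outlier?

B

Solve using three stations at a time. Using A, C, D (subtract circle equations pairwise → linear system) gives (x, y) ≈ (-157.5, -68.4).
Distances from that point to each station vs reported:
  A: calculated 269.6 vs reported 269.6 → residual 0.0 km
  B: calculated 340.8 vs reported 416.5 → residual 75.7 km
  C: calculated 189.2 vs reported 189.2 → residual 0.0 km
  D: calculated 312.8 vs reported 312.8 → residual 0.0 km
A, C, D are mutually consistent (residuals ≈ 0); B is off by 75.7 km.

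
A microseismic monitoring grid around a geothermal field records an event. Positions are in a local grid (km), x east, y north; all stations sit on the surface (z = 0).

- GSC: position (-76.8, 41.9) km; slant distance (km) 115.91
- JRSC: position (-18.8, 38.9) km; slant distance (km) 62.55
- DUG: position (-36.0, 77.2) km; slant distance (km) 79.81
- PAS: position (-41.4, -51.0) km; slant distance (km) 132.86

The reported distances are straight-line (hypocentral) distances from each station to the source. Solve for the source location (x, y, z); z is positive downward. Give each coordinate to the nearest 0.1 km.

Each station gives a sphere (x−x_i)² + (y−y_i)² + z² = d_i² (stations at z=0).
Subtracting the GSC sphere from JRSC and DUG: z² cancels, leaving linear equations in x and y:
116.0 x − 6.0 y = 3735.43
81.6 x + 70.6 y = 6667.48
Solving: x ≈ 34.995, y ≈ 53.993 km (keep extra digits for the depth step; rounded: 35.0, 54.0).
Then from the GSC sphere: z² = 115.91² − (x + 76.8)² − (y − 41.9)² with x = 34.995, y = 53.993, so z ≈ 28.121 ≈ 28.1 km.

x ≈ 35.0 km, y ≈ 54.0 km, depth ≈ 28.1 km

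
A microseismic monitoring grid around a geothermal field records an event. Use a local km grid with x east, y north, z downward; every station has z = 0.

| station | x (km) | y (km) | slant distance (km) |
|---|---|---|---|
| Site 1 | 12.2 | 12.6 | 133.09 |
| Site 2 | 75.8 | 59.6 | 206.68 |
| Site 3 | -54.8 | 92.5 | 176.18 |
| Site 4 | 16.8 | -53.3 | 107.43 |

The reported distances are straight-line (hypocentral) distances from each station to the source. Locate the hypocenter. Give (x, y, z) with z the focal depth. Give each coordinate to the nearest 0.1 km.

Each station gives a sphere (x−x_i)² + (y−y_i)² + z² = d_i² (stations at z=0).
Subtracting the Site 1 sphere from Site 2 and Site 3: z² cancels, leaving linear equations in x and y:
127.2 x + 94.0 y = -16013.47
-134.0 x + 159.8 y = -2074.75
Solving: x ≈ -71.803, y ≈ -73.193 km (keep extra digits for the depth step; rounded: -71.8, -73.2).
Then from the Site 1 sphere: z² = 133.09² − (x − 12.2)² − (y − 12.6)² with x = -71.803, y = -73.193, so z ≈ 57.411 ≈ 57.4 km.

(-71.8, -73.2, 57.4)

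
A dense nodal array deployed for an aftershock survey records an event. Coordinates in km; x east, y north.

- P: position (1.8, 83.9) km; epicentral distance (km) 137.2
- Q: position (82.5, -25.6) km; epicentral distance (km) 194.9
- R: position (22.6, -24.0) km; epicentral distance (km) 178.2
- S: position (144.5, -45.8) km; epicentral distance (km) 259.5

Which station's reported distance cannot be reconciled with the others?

R

Solve using three stations at a time. Using P, Q, S (subtract circle equations pairwise → linear system) gives (x, y) ≈ (-110.2, 4.4).
Distances from that point to each station vs reported:
  P: calculated 137.3 vs reported 137.2 → residual 0.1 km
  Q: calculated 195.0 vs reported 194.9 → residual 0.1 km
  R: calculated 135.8 vs reported 178.2 → residual 42.4 km
  S: calculated 259.6 vs reported 259.5 → residual 0.1 km
P, Q, S are mutually consistent (residuals ≈ 0); R is off by 42.4 km.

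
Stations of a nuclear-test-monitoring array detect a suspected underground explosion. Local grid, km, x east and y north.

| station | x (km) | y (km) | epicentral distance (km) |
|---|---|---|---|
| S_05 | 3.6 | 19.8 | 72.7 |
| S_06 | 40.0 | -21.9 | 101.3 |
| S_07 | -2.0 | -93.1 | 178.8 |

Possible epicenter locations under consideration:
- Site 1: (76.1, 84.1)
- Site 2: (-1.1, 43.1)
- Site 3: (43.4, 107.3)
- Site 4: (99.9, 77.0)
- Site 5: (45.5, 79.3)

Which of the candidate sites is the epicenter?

For each candidate, compare |candidate − station| to the reported distance:
Site 1: residuals S_05 24.2, S_06 10.7, S_07 14.8 → max 24.2 km
Site 2: residuals S_05 48.9, S_06 24.4, S_07 42.6 → max 48.9 km
Site 3: residuals S_05 23.4, S_06 27.9, S_07 26.7 → max 27.9 km
Site 4: residuals S_05 39.3, S_06 14.3, S_07 19.5 → max 39.3 km
Site 5: residuals S_05 0.1, S_06 0.0, S_07 0.0 → max 0.1 km
Only Site 5 has all residuals ≈ 0.

Site 5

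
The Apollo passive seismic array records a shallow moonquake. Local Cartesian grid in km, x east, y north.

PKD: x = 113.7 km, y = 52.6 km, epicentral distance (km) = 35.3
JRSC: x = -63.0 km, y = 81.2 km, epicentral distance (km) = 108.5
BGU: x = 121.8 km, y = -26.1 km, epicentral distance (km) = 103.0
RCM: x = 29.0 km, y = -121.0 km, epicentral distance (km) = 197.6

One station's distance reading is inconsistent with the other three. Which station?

Solve using three stations at a time. Using PKD, BGU, RCM (subtract circle equations pairwise → linear system) gives (x, y) ≈ (82.7, 69.1).
Distances from that point to each station vs reported:
  PKD: calculated 35.1 vs reported 35.3 → residual 0.2 km
  JRSC: calculated 146.2 vs reported 108.5 → residual 37.7 km
  BGU: calculated 102.9 vs reported 103.0 → residual 0.1 km
  RCM: calculated 197.6 vs reported 197.6 → residual 0.0 km
PKD, BGU, RCM are mutually consistent (residuals ≈ 0); JRSC is off by 37.7 km.

JRSC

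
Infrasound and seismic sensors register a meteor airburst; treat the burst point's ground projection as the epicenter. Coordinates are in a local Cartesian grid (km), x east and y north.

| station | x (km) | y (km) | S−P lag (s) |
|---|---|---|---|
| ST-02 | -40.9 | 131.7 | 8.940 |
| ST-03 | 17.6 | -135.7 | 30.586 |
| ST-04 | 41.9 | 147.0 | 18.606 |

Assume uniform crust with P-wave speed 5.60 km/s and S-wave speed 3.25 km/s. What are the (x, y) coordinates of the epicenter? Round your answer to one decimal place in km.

(-84.6, 78.0)

Distance from S−P lag: d = Δt · v_P v_S / (v_P − v_S) = Δt · (5.60·3.25)/(5.60−3.25) ≈ 7.7447·Δt.
So d_ST-02 = 69.24, d_ST-03 = 236.88, d_ST-04 = 144.10 km.
Circle about each station: (x + 40.9)² + (y − 131.7)² = 69.24²; (x − 17.6)² + (y + 135.7)² = 236.88²; (x − 41.9)² + (y − 147.0)² = 144.10².
Subtracting the ST-02 equation from the ST-03 and ST-04 equations removes the quadratic terms:
117.0 x − 534.8 y = -51611.41
165.6 x + 30.6 y = -11623.72
Solving the 2×2 system: x ≈ -84.6, y ≈ 78.0 km.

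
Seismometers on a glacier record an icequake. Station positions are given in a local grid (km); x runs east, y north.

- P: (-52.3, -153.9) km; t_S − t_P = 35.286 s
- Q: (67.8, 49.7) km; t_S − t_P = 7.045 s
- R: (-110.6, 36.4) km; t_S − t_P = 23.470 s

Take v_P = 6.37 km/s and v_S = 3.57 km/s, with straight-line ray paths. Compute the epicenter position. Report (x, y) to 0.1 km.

(66.5, 106.9)

Distance from S−P lag: d = Δt · v_P v_S / (v_P − v_S) = Δt · (6.37·3.57)/(6.37−3.57) ≈ 8.1217·Δt.
So d_P = 286.58, d_Q = 57.22, d_R = 190.62 km.
Circle about each station: (x + 52.3)² + (y + 153.9)² = 286.58²; (x − 67.8)² + (y − 49.7)² = 57.22²; (x + 110.6)² + (y − 36.4)² = 190.62².
Subtracting the P equation from the Q and R equations removes the quadratic terms:
240.2 x + 407.2 y = 59500.40
-116.6 x + 380.6 y = 32928.93
Solving the 2×2 system: x ≈ 66.5, y ≈ 106.9 km.
Check against P (with the unrounded x, y): √((x + 52.3)²+(y + 153.9)²) = 286.58 ≈ 286.58 km. ✓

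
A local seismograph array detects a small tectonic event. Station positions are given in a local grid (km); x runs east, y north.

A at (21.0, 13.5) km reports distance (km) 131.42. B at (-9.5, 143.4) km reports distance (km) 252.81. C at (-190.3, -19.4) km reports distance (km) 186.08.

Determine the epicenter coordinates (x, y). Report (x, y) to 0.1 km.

Circle about each station: (x − 21.0)² + (y − 13.5)² = 131.42²; (x + 9.5)² + (y − 143.4)² = 252.81²; (x + 190.3)² + (y + 19.4)² = 186.08².
Subtracting pairs of circle equations eliminates x²+y² and gives linear equations (the radical axes):
-61.0 x + 259.8 y = -26611.12
-422.6 x − 65.8 y = 18612.65
Solving the 2×2 system: x ≈ -27.1, y ≈ -108.8 km.

x ≈ -27.1 km, y ≈ -108.8 km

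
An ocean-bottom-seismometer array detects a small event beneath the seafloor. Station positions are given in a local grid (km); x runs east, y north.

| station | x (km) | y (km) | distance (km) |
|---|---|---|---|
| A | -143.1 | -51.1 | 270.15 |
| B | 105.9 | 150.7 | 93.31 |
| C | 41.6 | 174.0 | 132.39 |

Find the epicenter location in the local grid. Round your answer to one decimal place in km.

Circle about each station: (x + 143.1)² + (y + 51.1)² = 270.15²; (x − 105.9)² + (y − 150.7)² = 93.31²; (x − 41.6)² + (y − 174.0)² = 132.39².
Subtracting pairs of circle equations eliminates x²+y² and gives linear equations (the radical axes):
498.0 x + 403.6 y = 75110.75
369.4 x + 450.2 y = 64371.65
Solving the 2×2 system: x ≈ 104.3, y ≈ 57.4 km.
Check against A (with the unrounded x, y): √((x + 143.1)²+(y + 51.1)²) = 270.15 ≈ 270.15 km. ✓

104.3 km east, 57.4 km north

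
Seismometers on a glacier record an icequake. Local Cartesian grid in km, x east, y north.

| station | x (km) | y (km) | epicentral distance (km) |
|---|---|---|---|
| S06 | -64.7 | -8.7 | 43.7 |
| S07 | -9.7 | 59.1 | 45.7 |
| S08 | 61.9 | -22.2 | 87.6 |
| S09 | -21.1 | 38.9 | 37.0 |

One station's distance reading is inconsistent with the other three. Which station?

Solve using three stations at a time. Using S06, S08, S09 (subtract circle equations pairwise → linear system) gives (x, y) ≈ (-22.3, 1.9).
Distances from that point to each station vs reported:
  S06: calculated 43.7 vs reported 43.7 → residual 0.0 km
  S07: calculated 58.6 vs reported 45.7 → residual 12.9 km
  S08: calculated 87.6 vs reported 87.6 → residual 0.0 km
  S09: calculated 37.0 vs reported 37.0 → residual 0.0 km
S06, S08, S09 are mutually consistent (residuals ≈ 0); S07 is off by 12.9 km.

S07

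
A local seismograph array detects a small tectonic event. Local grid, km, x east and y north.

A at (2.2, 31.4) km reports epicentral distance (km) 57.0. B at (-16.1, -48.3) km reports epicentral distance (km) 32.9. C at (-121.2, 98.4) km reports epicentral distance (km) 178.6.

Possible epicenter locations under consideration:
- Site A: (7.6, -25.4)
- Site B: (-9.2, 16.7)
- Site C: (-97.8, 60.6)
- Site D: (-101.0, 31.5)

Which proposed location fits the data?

Site A

For each candidate, compare |candidate − station| to the reported distance:
Site A: residuals A 0.1, B 0.1, C 0.1 → max 0.1 km
Site B: residuals A 38.4, B 32.5, C 40.0 → max 40.0 km
Site C: residuals A 47.2, B 103.2, C 134.1 → max 134.1 km
Site D: residuals A 46.2, B 83.6, C 108.7 → max 108.7 km
Only Site A has all residuals ≈ 0.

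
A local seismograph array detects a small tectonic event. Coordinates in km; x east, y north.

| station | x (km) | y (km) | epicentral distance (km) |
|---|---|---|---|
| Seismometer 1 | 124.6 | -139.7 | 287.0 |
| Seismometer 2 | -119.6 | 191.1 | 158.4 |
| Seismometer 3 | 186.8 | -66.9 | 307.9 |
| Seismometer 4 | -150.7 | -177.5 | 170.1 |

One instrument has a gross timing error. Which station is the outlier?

Seismometer 4

Solve using three stations at a time. Using Seismometer 1, Seismometer 2, Seismometer 3 (subtract circle equations pairwise → linear system) gives (x, y) ≈ (-104.3, 33.4).
Distances from that point to each station vs reported:
  Seismometer 1: calculated 287.0 vs reported 287.0 → residual 0.0 km
  Seismometer 2: calculated 158.4 vs reported 158.4 → residual 0.0 km
  Seismometer 3: calculated 307.9 vs reported 307.9 → residual 0.0 km
  Seismometer 4: calculated 216.0 vs reported 170.1 → residual 45.9 km
Seismometer 1, Seismometer 2, Seismometer 3 are mutually consistent (residuals ≈ 0); Seismometer 4 is off by 45.9 km.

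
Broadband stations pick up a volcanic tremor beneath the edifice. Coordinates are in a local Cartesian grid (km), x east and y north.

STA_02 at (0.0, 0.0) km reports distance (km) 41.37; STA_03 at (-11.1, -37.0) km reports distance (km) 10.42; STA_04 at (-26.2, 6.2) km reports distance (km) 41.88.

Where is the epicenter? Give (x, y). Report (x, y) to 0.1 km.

(-21.4, -35.4)

Circle about each station: x² + y² = 41.37²; (x + 11.1)² + (y + 37.0)² = 10.42²; (x + 26.2)² + (y − 6.2)² = 41.88².
Subtracting pairs of circle equations eliminates x²+y² and gives linear equations (the radical axes):
-22.2 x − 74.0 y = 3095.11
-52.4 x + 12.4 y = 682.42
Solving the 2×2 system: x ≈ -21.4, y ≈ -35.4 km.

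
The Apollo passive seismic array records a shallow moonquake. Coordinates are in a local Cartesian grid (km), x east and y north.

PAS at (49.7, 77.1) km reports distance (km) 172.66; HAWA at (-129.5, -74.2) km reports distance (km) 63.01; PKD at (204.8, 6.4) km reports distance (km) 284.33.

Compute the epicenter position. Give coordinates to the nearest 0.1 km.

Circle about each station: (x − 49.7)² + (y − 77.1)² = 172.66²; (x + 129.5)² + (y + 74.2)² = 63.01²; (x − 204.8)² + (y − 6.4)² = 284.33².
Subtracting pairs of circle equations eliminates x²+y² and gives linear equations (the radical axes):
-358.4 x − 302.6 y = 39702.61
310.2 x − 141.4 y = -17462.57
Solving the 2×2 system: x ≈ -75.4, y ≈ -41.9 km.

(-75.4, -41.9)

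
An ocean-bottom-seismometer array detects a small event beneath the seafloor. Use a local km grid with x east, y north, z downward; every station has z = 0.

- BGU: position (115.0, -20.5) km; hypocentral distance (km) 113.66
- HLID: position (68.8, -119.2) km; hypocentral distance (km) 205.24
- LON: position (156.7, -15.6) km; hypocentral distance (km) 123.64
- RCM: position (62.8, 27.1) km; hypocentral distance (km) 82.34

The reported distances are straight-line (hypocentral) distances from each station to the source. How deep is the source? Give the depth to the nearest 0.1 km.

depth ≈ 57.1 km

Each station gives a sphere (x−x_i)² + (y−y_i)² + z² = d_i² (stations at z=0).
Subtracting the BGU sphere from HLID and LON: z² cancels, leaving linear equations in x and y:
-92.4 x − 197.4 y = -23908.03
83.4 x + 9.8 y = 8784.75
Solving: x ≈ 96.403, y ≈ 75.990 km (keep extra digits for the depth step; rounded: 96.4, 76.0).
Then from the BGU sphere: z² = 113.66² − (x − 115.0)² − (y + 20.5)² with x = 96.403, y = 75.990, so z ≈ 57.118 ≈ 57.1 km.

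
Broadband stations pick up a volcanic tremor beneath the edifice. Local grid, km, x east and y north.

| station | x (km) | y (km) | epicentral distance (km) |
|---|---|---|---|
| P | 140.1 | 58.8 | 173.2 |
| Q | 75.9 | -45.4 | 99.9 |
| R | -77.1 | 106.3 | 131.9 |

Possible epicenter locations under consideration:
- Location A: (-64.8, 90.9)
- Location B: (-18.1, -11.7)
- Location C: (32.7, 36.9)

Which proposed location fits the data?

Location B

For each candidate, compare |candidate − station| to the reported distance:
Location A: residuals P 34.2, Q 96.0, R 112.2 → max 112.2 km
Location B: residuals P 0.0, Q 0.0, R 0.0 → max 0.0 km
Location C: residuals P 63.6, Q 7.0, R 2.0 → max 63.6 km
Only Location B has all residuals ≈ 0.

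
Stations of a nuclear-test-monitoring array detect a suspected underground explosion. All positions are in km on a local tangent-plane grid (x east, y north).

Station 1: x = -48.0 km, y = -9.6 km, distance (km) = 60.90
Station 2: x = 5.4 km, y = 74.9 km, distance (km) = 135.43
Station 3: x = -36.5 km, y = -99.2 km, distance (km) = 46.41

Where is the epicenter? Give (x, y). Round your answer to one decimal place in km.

Circle about each station: (x + 48.0)² + (y + 9.6)² = 60.90²; (x − 5.4)² + (y − 74.9)² = 135.43²; (x + 36.5)² + (y + 99.2)² = 46.41².
Subtracting the Station 1 equation from the Station 2 and Station 3 equations removes the quadratic terms:
106.8 x + 169.0 y = -11389.46
23.0 x − 179.2 y = 10331.65
Solving the 2×2 system: x ≈ -12.8, y ≈ -59.3 km.
Check against Station 1 (with the unrounded x, y): √((x + 48.0)²+(y + 9.6)²) = 60.90 ≈ 60.90 km. ✓

(-12.8, -59.3)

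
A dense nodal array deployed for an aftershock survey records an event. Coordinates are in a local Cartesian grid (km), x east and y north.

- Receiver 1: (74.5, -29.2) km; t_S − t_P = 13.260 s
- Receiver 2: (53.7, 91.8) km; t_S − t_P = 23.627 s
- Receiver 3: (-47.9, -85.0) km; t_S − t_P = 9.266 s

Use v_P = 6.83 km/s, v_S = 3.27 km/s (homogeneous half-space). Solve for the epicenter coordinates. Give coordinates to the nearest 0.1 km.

-7.5 km east, -43.2 km north

Distance from S−P lag: d = Δt · v_P v_S / (v_P − v_S) = Δt · (6.83·3.27)/(6.83−3.27) ≈ 6.2736·Δt.
So d_Receiver 1 = 83.19, d_Receiver 2 = 148.23, d_Receiver 3 = 58.13 km.
Circle about each station: (x − 74.5)² + (y + 29.2)² = 83.19²; (x − 53.7)² + (y − 91.8)² = 148.23²; (x + 47.9)² + (y + 85.0)² = 58.13².
Subtracting pairs of circle equations eliminates x²+y² and gives linear equations (the radical axes):
-41.6 x + 242.0 y = -10143.52
-244.8 x − 111.6 y = 6658.00
Solving the 2×2 system: x ≈ -7.5, y ≈ -43.2 km.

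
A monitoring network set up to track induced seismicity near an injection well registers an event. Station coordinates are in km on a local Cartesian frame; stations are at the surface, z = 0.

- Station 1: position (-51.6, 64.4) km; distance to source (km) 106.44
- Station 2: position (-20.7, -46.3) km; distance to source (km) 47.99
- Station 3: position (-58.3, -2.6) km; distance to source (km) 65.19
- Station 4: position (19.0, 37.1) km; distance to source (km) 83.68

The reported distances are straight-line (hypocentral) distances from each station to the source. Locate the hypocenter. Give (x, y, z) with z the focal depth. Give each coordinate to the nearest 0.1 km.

Each station gives a sphere (x−x_i)² + (y−y_i)² + z² = d_i² (stations at z=0).
Subtracting the Station 1 sphere from Station 2 and Station 3: z² cancels, leaving linear equations in x and y:
61.8 x − 221.4 y = 4788.69
-13.4 x − 134.0 y = 3675.47
Solving: x ≈ -15.297, y ≈ -25.899 km (keep extra digits for the depth step; rounded: -15.3, -25.9).
Then from the Station 1 sphere: z² = 106.44² − (x + 51.6)² − (y − 64.4)² with x = -15.297, y = -25.899, so z ≈ 43.101 ≈ 43.1 km.

x ≈ -15.3 km, y ≈ -25.9 km, depth ≈ 43.1 km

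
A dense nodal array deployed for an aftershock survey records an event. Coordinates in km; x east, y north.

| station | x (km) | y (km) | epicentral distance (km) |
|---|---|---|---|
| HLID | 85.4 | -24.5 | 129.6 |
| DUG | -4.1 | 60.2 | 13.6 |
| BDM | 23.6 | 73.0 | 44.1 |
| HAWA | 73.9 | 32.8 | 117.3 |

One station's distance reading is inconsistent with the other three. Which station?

HAWA

Solve using three stations at a time. Using HLID, DUG, BDM (subtract circle equations pairwise → linear system) gives (x, y) ≈ (-16.8, 55.2).
Distances from that point to each station vs reported:
  HLID: calculated 129.6 vs reported 129.6 → residual 0.0 km
  DUG: calculated 13.6 vs reported 13.6 → residual 0.0 km
  BDM: calculated 44.1 vs reported 44.1 → residual 0.0 km
  HAWA: calculated 93.4 vs reported 117.3 → residual 23.9 km
HLID, DUG, BDM are mutually consistent (residuals ≈ 0); HAWA is off by 23.9 km.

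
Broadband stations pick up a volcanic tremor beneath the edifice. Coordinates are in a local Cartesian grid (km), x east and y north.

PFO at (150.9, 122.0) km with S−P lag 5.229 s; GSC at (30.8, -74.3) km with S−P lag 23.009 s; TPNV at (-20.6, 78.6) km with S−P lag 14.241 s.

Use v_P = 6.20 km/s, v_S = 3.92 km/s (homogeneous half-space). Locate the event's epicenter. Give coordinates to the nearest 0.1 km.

x ≈ 108.6 km, y ≈ 158.3 km

Distance from S−P lag: d = Δt · v_P v_S / (v_P − v_S) = Δt · (6.20·3.92)/(6.20−3.92) ≈ 10.6596·Δt.
So d_PFO = 55.74, d_GSC = 245.27, d_TPNV = 151.80 km.
Circle about each station: (x − 150.9)² + (y − 122.0)² = 55.74²; (x − 30.8)² + (y + 74.3)² = 245.27²; (x + 20.6)² + (y − 78.6)² = 151.80².
Subtracting the PFO equation from the GSC and TPNV equations removes the quadratic terms:
-240.2 x − 392.6 y = -88236.11
-343.0 x − 86.8 y = -50988.78
Solving the 2×2 system: x ≈ 108.6, y ≈ 158.3 km.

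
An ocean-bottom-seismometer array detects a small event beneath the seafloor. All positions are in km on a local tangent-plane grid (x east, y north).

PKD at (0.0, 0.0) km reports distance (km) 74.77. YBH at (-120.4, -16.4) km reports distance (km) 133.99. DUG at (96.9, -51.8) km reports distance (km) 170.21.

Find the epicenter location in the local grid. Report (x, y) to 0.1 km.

Circle about each station: x² + y² = 74.77²; (x + 120.4)² + (y + 16.4)² = 133.99²; (x − 96.9)² + (y + 51.8)² = 170.21².
Subtracting the PKD equation from the YBH and DUG equations removes the quadratic terms:
-240.8 x − 32.8 y = 2402.35
193.8 x − 103.6 y = -11308.04
Solving the 2×2 system: x ≈ -19.8, y ≈ 72.1 km.

-19.8 km east, 72.1 km north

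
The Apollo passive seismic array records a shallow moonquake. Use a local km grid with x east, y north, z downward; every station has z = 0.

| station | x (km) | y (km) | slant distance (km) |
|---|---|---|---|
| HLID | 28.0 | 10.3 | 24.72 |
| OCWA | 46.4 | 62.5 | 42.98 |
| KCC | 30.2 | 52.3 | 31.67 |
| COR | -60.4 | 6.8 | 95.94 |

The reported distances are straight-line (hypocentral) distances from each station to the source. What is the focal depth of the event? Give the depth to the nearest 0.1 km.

depth ≈ 18.3 km

Each station gives a sphere (x−x_i)² + (y−y_i)² + z² = d_i² (stations at z=0).
Subtracting the HLID sphere from OCWA and KCC: z² cancels, leaving linear equations in x and y:
36.8 x + 104.4 y = 3932.92
4.4 x + 84.0 y = 2365.33
Solving: x ≈ 31.698, y ≈ 26.498 km (keep extra digits for the depth step; rounded: 31.7, 26.5).
Then from the HLID sphere: z² = 24.72² − (x − 28.0)² − (y − 10.3)² with x = 31.698, y = 26.498, so z ≈ 18.304 ≈ 18.3 km.
Check against COR (with the unrounded solution): distance 95.94 ≈ 95.94 km. ✓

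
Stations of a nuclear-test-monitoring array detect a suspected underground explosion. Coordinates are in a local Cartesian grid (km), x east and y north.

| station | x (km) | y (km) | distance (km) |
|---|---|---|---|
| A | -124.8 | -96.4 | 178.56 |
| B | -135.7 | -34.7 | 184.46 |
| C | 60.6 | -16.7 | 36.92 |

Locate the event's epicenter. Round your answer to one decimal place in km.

Circle about each station: (x + 124.8)² + (y + 96.4)² = 178.56²; (x + 135.7)² + (y + 34.7)² = 184.46²; (x − 60.6)² + (y + 16.7)² = 36.92².
Subtracting pairs of circle equations eliminates x²+y² and gives linear equations (the radical axes):
-21.8 x + 123.4 y = -7391.24
370.8 x + 159.4 y = 9603.84
Solving the 2×2 system: x ≈ 48.0, y ≈ -51.4 km.
Check against A (with the unrounded x, y): √((x + 124.8)²+(y + 96.4)²) = 178.56 ≈ 178.56 km. ✓

x ≈ 48.0 km, y ≈ -51.4 km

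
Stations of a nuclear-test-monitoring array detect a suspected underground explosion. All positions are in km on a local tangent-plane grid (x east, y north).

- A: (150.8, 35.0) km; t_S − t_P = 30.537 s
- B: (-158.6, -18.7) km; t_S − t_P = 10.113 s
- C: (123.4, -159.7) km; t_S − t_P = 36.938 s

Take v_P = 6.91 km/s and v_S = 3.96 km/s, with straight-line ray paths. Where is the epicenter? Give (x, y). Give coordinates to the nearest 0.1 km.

Distance from S−P lag: d = Δt · v_P v_S / (v_P − v_S) = Δt · (6.91·3.96)/(6.91−3.96) ≈ 9.2758·Δt.
So d_A = 283.26, d_B = 93.81, d_C = 342.63 km.
Circle about each station: (x − 150.8)² + (y − 35.0)² = 283.26²; (x + 158.6)² + (y + 18.7)² = 93.81²; (x − 123.4)² + (y + 159.7)² = 342.63².
Subtracting pairs of circle equations eliminates x²+y² and gives linear equations (the radical axes):
-618.8 x − 107.4 y = 72973.92
-54.8 x − 389.4 y = -20393.08
Solving the 2×2 system: x ≈ -130.2, y ≈ 70.7 km.

x ≈ -130.2 km, y ≈ 70.7 km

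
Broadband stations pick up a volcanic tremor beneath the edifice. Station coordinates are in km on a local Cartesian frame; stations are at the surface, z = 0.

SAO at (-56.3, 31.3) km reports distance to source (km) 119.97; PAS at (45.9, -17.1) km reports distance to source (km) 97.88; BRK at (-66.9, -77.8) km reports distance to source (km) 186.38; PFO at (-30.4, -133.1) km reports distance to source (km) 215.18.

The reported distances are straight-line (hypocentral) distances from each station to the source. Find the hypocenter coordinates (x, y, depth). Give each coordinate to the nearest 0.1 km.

Each station gives a sphere (x−x_i)² + (y−y_i)² + z² = d_i² (stations at z=0).
Subtracting the SAO sphere from PAS and BRK: z² cancels, leaving linear equations in x and y:
204.4 x − 96.8 y = 3062.15
-21.2 x − 218.2 y = -13965.63
Solving: x ≈ 43.300, y ≈ 59.797 km (keep extra digits for the depth step; rounded: 43.3, 59.8).
Then from the SAO sphere: z² = 119.97² − (x + 56.3)² − (y − 31.3)² with x = 43.300, y = 59.797, so z ≈ 60.503 ≈ 60.5 km.

x ≈ 43.3 km, y ≈ 59.8 km, depth ≈ 60.5 km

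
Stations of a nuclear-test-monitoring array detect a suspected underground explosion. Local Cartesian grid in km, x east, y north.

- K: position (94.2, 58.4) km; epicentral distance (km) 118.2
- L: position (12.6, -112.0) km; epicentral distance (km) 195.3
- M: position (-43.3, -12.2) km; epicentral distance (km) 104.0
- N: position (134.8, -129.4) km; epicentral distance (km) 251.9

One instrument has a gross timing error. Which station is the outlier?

Solve using three stations at a time. Using L, M, N (subtract circle equations pairwise → linear system) gives (x, y) ≈ (-0.9, 82.9).
Distances from that point to each station vs reported:
  K: calculated 98.2 vs reported 118.2 → residual 20.0 km
  L: calculated 195.4 vs reported 195.3 → residual 0.1 km
  M: calculated 104.1 vs reported 104.0 → residual 0.1 km
  N: calculated 252.0 vs reported 251.9 → residual 0.1 km
L, M, N are mutually consistent (residuals ≈ 0); K is off by 20.0 km.

K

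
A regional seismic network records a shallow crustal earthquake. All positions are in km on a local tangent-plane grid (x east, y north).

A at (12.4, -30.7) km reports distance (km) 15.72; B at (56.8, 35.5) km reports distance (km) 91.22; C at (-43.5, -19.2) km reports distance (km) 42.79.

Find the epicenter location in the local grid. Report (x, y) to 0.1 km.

Circle about each station: (x − 12.4)² + (y + 30.7)² = 15.72²; (x − 56.8)² + (y − 35.5)² = 91.22²; (x + 43.5)² + (y + 19.2)² = 42.79².
Subtracting the A equation from the B and C equations removes the quadratic terms:
88.8 x + 132.4 y = -4683.73
-111.8 x + 23.0 y = -419.23
Solving the 2×2 system: x ≈ -3.1, y ≈ -33.3 km.
Check against A (with the unrounded x, y): √((x − 12.4)²+(y + 30.7)²) = 15.72 ≈ 15.72 km. ✓

-3.1 km east, -33.3 km north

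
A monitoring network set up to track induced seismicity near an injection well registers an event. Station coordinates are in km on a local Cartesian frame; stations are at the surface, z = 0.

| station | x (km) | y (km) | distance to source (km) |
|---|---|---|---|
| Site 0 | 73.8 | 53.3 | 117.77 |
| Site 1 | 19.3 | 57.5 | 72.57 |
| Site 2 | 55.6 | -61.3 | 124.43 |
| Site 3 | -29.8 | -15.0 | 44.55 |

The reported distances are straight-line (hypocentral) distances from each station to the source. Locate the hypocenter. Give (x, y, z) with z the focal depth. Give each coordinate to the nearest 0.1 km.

(-35.2, 18.9, 28.4)

Each station gives a sphere (x−x_i)² + (y−y_i)² + z² = d_i² (stations at z=0).
Subtracting the Site 0 sphere from Site 1 and Site 2: z² cancels, leaving linear equations in x and y:
-109.0 x + 8.4 y = 3994.78
-36.4 x − 229.2 y = -3051.33
Solving: x ≈ -35.193, y ≈ 18.902 km (keep extra digits for the depth step; rounded: -35.2, 18.9).
Then from the Site 0 sphere: z² = 117.77² − (x − 73.8)² − (y − 53.3)² with x = -35.193, y = 18.902, so z ≈ 28.409 ≈ 28.4 km.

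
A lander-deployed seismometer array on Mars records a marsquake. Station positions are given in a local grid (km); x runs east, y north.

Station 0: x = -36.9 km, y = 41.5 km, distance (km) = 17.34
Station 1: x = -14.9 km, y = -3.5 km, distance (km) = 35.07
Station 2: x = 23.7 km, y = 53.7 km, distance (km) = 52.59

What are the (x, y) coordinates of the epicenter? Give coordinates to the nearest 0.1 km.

x ≈ -23.5 km, y ≈ 30.5 km

Circle about each station: (x + 36.9)² + (y − 41.5)² = 17.34²; (x + 14.9)² + (y + 3.5)² = 35.07²; (x − 23.7)² + (y − 53.7)² = 52.59².
Subtracting the Station 0 equation from the Station 1 and Station 2 equations removes the quadratic terms:
44.0 x − 90.0 y = -3778.83
121.2 x + 24.4 y = -2103.51
Solving the 2×2 system: x ≈ -23.5, y ≈ 30.5 km.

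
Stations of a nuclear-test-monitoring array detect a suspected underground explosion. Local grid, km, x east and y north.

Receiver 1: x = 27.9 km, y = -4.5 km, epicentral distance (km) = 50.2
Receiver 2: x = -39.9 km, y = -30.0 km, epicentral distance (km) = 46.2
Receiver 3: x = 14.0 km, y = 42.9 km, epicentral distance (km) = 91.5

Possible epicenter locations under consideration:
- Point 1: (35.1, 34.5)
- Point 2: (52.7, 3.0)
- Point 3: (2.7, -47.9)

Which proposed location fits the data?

Point 3

For each candidate, compare |candidate − station| to the reported distance:
Point 1: residuals Receiver 1 10.5, Receiver 2 52.7, Receiver 3 68.8 → max 68.8 km
Point 2: residuals Receiver 1 24.3, Receiver 2 52.1, Receiver 3 35.9 → max 52.1 km
Point 3: residuals Receiver 1 0.0, Receiver 2 0.0, Receiver 3 0.0 → max 0.0 km
Only Point 3 has all residuals ≈ 0.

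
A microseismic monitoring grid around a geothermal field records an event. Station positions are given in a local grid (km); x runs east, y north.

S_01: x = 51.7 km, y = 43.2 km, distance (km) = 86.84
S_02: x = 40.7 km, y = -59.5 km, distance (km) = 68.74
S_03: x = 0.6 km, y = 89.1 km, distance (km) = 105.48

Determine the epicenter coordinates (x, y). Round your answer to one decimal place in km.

-12.2 km east, -15.6 km north

Circle about each station: (x − 51.7)² + (y − 43.2)² = 86.84²; (x − 40.7)² + (y + 59.5)² = 68.74²; (x − 0.6)² + (y − 89.1)² = 105.48².
Subtracting the S_01 equation from the S_02 and S_03 equations removes the quadratic terms:
-22.0 x − 205.4 y = 3473.61
-102.2 x + 91.8 y = -184.80
Solving the 2×2 system: x ≈ -12.2, y ≈ -15.6 km.
Check against S_01 (with the unrounded x, y): √((x − 51.7)²+(y − 43.2)²) = 86.85 ≈ 86.84 km. ✓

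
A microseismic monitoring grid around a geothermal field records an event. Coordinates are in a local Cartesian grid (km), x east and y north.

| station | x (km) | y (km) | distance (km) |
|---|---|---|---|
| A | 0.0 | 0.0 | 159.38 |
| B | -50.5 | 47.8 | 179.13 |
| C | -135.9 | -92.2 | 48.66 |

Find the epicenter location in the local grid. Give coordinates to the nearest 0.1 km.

-99.5 km east, -124.5 km north

Circle about each station: x² + y² = 159.38²; (x + 50.5)² + (y − 47.8)² = 179.13²; (x + 135.9)² + (y + 92.2)² = 48.66².
Subtracting pairs of circle equations eliminates x²+y² and gives linear equations (the radical axes):
-101.0 x + 95.6 y = -1850.48
-271.8 x − 184.4 y = 50003.84
Solving the 2×2 system: x ≈ -99.5, y ≈ -124.5 km.
Check against A (with the unrounded x, y): √(x²+y²) = 159.38 ≈ 159.38 km. ✓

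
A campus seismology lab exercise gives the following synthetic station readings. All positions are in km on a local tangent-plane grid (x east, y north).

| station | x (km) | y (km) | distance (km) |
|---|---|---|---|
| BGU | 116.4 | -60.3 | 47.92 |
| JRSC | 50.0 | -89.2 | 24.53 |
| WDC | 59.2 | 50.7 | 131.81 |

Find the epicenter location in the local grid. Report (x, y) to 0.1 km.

Circle about each station: (x − 116.4)² + (y + 60.3)² = 47.92²; (x − 50.0)² + (y + 89.2)² = 24.53²; (x − 59.2)² + (y − 50.7)² = 131.81².
Subtracting the BGU equation from the JRSC and WDC equations removes the quadratic terms:
-132.8 x − 57.8 y = -5033.80
-114.4 x + 222.0 y = -26187.47
Solving the 2×2 system: x ≈ 72.9, y ≈ -80.4 km.

x ≈ 72.9 km, y ≈ -80.4 km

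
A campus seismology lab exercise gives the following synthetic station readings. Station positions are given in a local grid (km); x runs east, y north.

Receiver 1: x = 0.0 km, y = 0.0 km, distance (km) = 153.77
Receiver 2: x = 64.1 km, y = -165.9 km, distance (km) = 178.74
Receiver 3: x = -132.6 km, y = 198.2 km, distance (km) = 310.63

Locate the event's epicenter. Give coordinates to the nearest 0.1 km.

x ≈ -106.1 km, y ≈ -111.3 km

Circle about each station: x² + y² = 153.77²; (x − 64.1)² + (y + 165.9)² = 178.74²; (x + 132.6)² + (y − 198.2)² = 310.63².
Subtracting the Receiver 1 equation from the Receiver 2 and Receiver 3 equations removes the quadratic terms:
128.2 x − 331.8 y = 23328.85
-265.2 x + 396.4 y = -15979.78
Solving the 2×2 system: x ≈ -106.1, y ≈ -111.3 km.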